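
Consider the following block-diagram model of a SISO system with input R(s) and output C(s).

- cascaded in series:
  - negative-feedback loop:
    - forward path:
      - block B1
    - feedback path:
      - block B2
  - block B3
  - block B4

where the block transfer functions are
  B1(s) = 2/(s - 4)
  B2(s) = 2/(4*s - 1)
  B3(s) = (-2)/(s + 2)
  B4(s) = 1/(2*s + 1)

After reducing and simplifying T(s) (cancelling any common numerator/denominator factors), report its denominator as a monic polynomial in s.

Answer: s^4 - 7*s^3/4 - 61*s^2/8 + 3*s/4 + 2

Working:
[1] collapse the loop (B1 forward, B2 return) = (8*s - 2)/(4*s^2 - 17*s + 8)
[2] series reduction of [B1/(1+B1*B2)], B3, B4 = (4 - 16*s)/(8*s^4 - 14*s^3 - 61*s^2 + 6*s + 16)
T(s) is the step-2 result (common factors already cancelled). Leading coefficient of the denominator: 8. Divide through by 8 for the monic polynomial.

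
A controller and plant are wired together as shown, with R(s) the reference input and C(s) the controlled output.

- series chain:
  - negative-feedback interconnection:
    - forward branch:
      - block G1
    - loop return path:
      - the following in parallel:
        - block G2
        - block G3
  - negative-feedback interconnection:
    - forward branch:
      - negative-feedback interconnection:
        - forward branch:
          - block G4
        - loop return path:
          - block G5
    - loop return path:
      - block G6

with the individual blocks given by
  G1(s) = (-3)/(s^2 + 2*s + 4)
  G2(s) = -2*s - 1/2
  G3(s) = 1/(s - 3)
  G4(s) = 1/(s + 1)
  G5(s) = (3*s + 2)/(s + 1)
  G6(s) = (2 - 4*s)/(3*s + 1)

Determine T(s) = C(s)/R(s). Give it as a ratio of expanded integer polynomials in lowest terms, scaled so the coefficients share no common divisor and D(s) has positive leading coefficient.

[1] sum the parallel branches G2, G3 = (-4*s^2 + 11*s + 5)/(2*s - 6)
[2] reduce the feedback loop with forward G1 and return (G2+G3) = (18 - 6*s)/(2*s^3 + 10*s^2 - 37*s - 39)
[3] apply the feedback formula to G4, G5 = (s + 1)/(s^2 + 5*s + 3)
[4] feedback reduction of [G4/(1+G4*G5)], G6 = (3*s^2 + 4*s + 1)/(3*s^3 + 12*s^2 + 12*s + 5)
[5] reduce the series chain [G1/(1+G1*(G2+G3))], [[G4/(1+G4*G5)]/(1+[G4/(1+G4*G5)]*G6)], which is the overall transfer function T(s) = C(s)/R(s) in lowest terms

Final answer: (-18*s^3 + 30*s^2 + 66*s + 18)/(6*s^6 + 54*s^5 + 33*s^4 - 431*s^3 - 862*s^2 - 653*s - 195)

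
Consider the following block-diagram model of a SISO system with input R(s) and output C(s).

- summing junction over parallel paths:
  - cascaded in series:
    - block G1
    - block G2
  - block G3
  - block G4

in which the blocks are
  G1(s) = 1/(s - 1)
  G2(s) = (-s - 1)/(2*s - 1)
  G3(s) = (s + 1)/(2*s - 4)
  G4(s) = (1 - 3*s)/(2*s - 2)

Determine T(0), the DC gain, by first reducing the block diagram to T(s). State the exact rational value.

Step 1 - multiply G1, G2 (series); result (-s - 1)/(2*s^2 - 3*s + 1)
Step 2 - combine (G1*G2), G3, G4 in parallel; result (-4*s^3 + 14*s^2 - 11*s + 7)/(4*s^3 - 14*s^2 + 14*s - 4)
Evaluating the step-2 result (the overall T(s)) at s = 0 gives T(0) = 7/(-4) = -7/4.

Final answer: -7/4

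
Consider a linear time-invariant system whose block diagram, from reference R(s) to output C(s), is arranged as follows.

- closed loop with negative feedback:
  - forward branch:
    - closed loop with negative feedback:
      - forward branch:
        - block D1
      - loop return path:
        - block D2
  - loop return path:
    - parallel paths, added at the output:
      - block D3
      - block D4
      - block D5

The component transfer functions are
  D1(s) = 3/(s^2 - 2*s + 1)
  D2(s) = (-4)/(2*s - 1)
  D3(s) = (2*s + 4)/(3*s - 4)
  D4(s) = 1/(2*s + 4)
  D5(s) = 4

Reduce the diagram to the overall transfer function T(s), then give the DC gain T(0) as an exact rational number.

Answer: 12/91

Working:
[1] apply the feedback formula to D1, D2 -> (6*s - 3)/(2*s^3 - 5*s^2 + 4*s - 13)
[2] add D3, D4, D5 (parallel) -> (28*s^2 + 35*s - 52)/(6*s^2 + 4*s - 16)
[3] close the feedback loop around [D1/(1+D1*D2)], (D3+D4+D5) -> (36*s^3 + 6*s^2 - 108*s + 48)/(12*s^5 - 22*s^4 + 140*s^3 + 144*s^2 - 533*s + 364)
Evaluating the step-3 result (the overall T(s)) at s = 0 gives T(0) = 48/364 = 12/91.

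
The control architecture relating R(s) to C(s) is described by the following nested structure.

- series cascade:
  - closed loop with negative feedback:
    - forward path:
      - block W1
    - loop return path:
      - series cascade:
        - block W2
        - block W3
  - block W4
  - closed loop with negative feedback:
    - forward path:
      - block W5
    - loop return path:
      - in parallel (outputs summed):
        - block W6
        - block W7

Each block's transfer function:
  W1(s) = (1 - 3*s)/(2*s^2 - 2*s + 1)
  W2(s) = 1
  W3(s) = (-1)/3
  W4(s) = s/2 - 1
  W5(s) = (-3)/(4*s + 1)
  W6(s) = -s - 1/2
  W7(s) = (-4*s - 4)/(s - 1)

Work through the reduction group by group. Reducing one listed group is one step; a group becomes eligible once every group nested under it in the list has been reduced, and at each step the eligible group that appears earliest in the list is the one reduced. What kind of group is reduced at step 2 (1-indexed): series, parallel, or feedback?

Step 1 - combine W2, W3 in series
Step 2 - collapse the loop (W1 forward, (W2*W3) return)
Step 3 - add W6, W7 (parallel)
Step 4 - close the feedback loop around W5, (W6+W7)
Step 5 - combine [W1/(1+W1*(W2*W3))], W4, [W5/(1+W5*(W6+W7))] in series
Step 2: feedback.

Answer: feedback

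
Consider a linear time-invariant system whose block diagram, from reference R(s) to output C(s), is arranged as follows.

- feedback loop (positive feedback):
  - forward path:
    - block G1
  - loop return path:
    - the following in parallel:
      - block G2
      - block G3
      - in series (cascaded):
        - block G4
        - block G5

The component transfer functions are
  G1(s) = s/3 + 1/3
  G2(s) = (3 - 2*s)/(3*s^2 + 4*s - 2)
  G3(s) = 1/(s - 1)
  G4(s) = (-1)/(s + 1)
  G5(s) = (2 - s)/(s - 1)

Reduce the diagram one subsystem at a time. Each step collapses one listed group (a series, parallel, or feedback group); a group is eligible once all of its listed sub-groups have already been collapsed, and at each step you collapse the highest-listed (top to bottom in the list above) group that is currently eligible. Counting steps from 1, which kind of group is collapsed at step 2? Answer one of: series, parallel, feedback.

The answer is parallel.

Reasoning:
[1] series reduction of G4, G5
[2] reduce the parallel group G2, G3, (G4*G5)
[3] reduce the feedback loop with forward G1 and return (G2+G3+(G4*G5))
So the answer for step 2 is parallel.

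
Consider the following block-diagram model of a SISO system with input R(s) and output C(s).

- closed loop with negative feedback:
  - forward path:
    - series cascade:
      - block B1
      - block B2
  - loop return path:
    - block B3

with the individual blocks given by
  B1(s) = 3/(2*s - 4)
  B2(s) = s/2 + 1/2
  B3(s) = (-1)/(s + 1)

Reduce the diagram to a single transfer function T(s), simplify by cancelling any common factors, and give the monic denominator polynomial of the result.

Step 1. combine B1, B2 in series -> (3*s + 3)/(4*s - 8)
Step 2. feedback reduction of (B1*B2), B3 -> (3*s + 3)/(4*s - 11)
The result of step 2 is T(s) in lowest terms. Its denominator has leading coefficient 4; dividing the denominator through by 4 makes it monic.

Final answer: s - 11/4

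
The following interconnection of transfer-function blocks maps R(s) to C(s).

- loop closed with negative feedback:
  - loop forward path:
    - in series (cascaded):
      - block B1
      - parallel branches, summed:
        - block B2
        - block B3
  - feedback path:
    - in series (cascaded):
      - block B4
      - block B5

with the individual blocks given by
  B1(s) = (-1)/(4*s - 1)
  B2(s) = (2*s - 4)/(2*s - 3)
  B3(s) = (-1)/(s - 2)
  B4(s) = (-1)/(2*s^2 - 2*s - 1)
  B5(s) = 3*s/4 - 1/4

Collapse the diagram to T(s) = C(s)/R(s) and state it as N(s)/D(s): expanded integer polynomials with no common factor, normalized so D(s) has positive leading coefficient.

The answer is (-16*s^4 + 96*s^3 - 160*s^2 + 48*s + 44)/(64*s^5 - 304*s^4 + 462*s^3 - 208*s^2 - 33*s + 13).

Reasoning:
Step 1. add B2, B3 (parallel) gives (2*s^2 - 10*s + 11)/(2*s^2 - 7*s + 6)
Step 2. series reduction of B1, (B2+B3) gives (-2*s^2 + 10*s - 11)/(8*s^3 - 30*s^2 + 31*s - 6)
Step 3. series reduction of B4, B5 gives (1 - 3*s)/(8*s^2 - 8*s - 4)
Step 4. feedback reduction of (B1*(B2+B3)), (B4*B5) - this is the overall T(s), already in the required normalized form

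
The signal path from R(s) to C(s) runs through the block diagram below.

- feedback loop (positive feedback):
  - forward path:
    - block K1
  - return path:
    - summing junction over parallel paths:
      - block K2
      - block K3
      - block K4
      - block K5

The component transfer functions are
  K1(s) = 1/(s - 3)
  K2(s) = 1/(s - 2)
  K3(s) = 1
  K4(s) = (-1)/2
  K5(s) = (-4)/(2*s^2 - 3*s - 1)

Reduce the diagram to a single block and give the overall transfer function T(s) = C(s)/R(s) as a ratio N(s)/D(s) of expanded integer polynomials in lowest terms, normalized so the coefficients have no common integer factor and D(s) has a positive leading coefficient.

[1] add K2, K3, K4, K5 (parallel) = (2*s^3 - 3*s^2 - 9*s + 16)/(4*s^3 - 14*s^2 + 10*s + 4)
[2] close the feedback loop around K1, (K2+K3+K4+K5), which is the overall transfer function T(s) = C(s)/R(s) in lowest terms

Therefore the answer is (4*s^3 - 14*s^2 + 10*s + 4)/(4*s^4 - 28*s^3 + 55*s^2 - 17*s - 28).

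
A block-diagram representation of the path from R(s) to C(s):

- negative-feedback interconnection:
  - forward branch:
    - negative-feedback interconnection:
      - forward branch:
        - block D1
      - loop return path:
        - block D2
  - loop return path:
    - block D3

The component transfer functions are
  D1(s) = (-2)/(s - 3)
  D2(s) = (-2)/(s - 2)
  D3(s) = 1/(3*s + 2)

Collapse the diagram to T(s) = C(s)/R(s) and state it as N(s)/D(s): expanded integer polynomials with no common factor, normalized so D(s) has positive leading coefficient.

The answer is (-6*s^2 + 8*s + 8)/(3*s^3 - 13*s^2 + 18*s + 24).

Reasoning:
(1) feedback reduction of D1, D2 = (4 - 2*s)/(s^2 - 5*s + 10)
(2) apply the feedback formula to [D1/(1+D1*D2)], D3: this yields T(s), and no further normalization is needed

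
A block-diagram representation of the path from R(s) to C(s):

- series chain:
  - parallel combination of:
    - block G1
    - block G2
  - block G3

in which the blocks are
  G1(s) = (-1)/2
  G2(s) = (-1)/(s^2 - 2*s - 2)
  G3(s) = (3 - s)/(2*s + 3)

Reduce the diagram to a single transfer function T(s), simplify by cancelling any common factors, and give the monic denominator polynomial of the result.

1. combine G1, G2 in parallel: (-s^2 + 2*s)/(2*s^2 - 4*s - 4)
2. multiply (G1+G2), G3 (series): (s^3 - 5*s^2 + 6*s)/(4*s^3 - 2*s^2 - 20*s - 12)
T(s) is the step-2 result (common factors already cancelled). Leading coefficient of the denominator: 4. Divide through by 4 for the monic polynomial.

Therefore the answer is s^3 - s^2/2 - 5*s - 3.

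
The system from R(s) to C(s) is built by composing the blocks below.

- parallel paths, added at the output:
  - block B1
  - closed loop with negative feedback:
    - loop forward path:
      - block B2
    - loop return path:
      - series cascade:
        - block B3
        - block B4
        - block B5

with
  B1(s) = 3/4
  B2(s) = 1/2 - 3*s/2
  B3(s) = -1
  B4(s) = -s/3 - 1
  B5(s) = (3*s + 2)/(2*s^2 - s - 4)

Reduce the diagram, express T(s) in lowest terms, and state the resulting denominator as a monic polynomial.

Step 1. series reduction of B3, B4, B5 -> (3*s^2 + 11*s + 6)/(6*s^2 - 3*s - 12)
Step 2. reduce the feedback loop with forward B2 and return (B3*B4*B5) -> (18*s^3 - 15*s^2 - 33*s + 12)/(9*s^3 + 18*s^2 + 13*s + 18)
Step 3. sum the parallel branches B1, [B2/(1+B2*(B3*B4*B5))] -> (99*s^3 - 6*s^2 - 93*s + 102)/(36*s^3 + 72*s^2 + 52*s + 72)
No further cancellation is possible in the step-3 result, so that is T(s). Its denominator becomes monic after dividing by the leading coefficient 36.

Answer: s^3 + 2*s^2 + 13*s/9 + 2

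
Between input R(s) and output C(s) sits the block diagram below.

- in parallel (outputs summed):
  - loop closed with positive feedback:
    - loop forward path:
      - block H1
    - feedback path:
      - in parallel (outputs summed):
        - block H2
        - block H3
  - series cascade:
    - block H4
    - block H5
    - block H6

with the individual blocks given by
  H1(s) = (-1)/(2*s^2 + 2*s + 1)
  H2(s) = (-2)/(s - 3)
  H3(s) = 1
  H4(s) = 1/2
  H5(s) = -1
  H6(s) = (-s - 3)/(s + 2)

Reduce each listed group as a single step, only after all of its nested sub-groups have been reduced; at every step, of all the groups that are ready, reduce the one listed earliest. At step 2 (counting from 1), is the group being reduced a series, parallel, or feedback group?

Step 1: parallel reduction of H2, H3
Step 2: collapse the loop (H1 forward, (H2+H3) return)
Step 3: reduce the series chain H4, H5, H6
Step 4: add [H1/(1-H1*(H2+H3))], (H4*H5*H6) (parallel)
At step 2 the group reduced is feedback.

Therefore the answer is feedback.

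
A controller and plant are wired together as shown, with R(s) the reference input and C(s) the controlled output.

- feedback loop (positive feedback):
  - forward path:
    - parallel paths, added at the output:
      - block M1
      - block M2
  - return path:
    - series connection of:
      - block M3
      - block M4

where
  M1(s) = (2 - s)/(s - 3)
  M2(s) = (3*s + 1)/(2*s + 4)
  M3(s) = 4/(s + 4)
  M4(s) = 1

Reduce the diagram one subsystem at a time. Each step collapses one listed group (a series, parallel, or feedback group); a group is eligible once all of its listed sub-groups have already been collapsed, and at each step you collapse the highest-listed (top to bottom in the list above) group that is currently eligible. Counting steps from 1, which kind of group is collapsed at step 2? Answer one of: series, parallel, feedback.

[1] parallel reduction of M1, M2
[2] combine M3, M4 in series
[3] collapse the loop ((M1+M2) forward, (M3*M4) return)
At step 2 the group reduced is series.

Answer: series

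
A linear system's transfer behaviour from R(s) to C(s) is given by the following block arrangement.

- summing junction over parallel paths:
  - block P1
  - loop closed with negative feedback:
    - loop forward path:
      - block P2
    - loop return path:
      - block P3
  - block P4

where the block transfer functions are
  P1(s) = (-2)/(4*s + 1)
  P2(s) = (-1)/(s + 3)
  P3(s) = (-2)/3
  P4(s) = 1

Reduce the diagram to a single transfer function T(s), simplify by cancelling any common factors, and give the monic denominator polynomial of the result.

The answer is s^2 + 47*s/12 + 11/12.

Reasoning:
Step 1. collapse the loop (P2 forward, P3 return), giving (-3)/(3*s + 11)
Step 2. parallel reduction of P1, [P2/(1+P2*P3)], P4, giving (12*s^2 + 29*s - 14)/(12*s^2 + 47*s + 11)
The result of step 2 is T(s) in lowest terms. Its denominator has leading coefficient 12; dividing the denominator through by 12 makes it monic.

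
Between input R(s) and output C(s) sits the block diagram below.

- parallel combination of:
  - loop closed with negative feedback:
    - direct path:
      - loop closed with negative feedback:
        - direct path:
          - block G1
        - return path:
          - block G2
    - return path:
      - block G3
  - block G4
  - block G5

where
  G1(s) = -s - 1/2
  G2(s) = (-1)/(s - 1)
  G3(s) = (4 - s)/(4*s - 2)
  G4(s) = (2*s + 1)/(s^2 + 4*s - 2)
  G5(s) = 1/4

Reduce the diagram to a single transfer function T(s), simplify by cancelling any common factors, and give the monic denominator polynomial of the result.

[1] close the feedback loop around G1, G2 -> (-2*s^2 + s + 1)/(4*s - 1)
[2] feedback reduction of [G1/(1+G1*G2)], G3 -> (-8*s^3 + 8*s^2 + 2*s - 2)/(2*s^3 + 7*s^2 - 9*s + 6)
[3] add [[G1/(1+G1*G2)]/(1+[G1/(1+G1*G2)]*G3)], G4, G5 (parallel) -> (-30*s^5 - 65*s^4 + 279*s^3 - 128*s^2 + 6*s + 28)/(8*s^5 + 60*s^4 + 60*s^3 - 176*s^2 + 168*s - 48)
That last expression is T(s), already simplified. Scaling its denominator by 1/8 (the reciprocal of the leading coefficient) yields the monic denominator.

Final answer: s^5 + 15*s^4/2 + 15*s^3/2 - 22*s^2 + 21*s - 6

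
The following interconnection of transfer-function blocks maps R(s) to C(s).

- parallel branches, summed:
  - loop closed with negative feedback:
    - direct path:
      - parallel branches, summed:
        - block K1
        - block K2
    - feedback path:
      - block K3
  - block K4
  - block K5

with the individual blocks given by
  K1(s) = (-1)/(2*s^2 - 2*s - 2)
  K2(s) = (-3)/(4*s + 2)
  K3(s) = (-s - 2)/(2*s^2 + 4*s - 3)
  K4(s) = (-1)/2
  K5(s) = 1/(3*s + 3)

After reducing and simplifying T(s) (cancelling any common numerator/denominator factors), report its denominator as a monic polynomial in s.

Step 1 - reduce the parallel group K1, K2 gives (-3*s^2 + s + 2)/(4*s^3 - 2*s^2 - 6*s - 2)
Step 2 - collapse the loop ((K1+K2) forward, K3 return) gives (-6*s^4 - 10*s^3 + 17*s^2 + 5*s - 6)/(8*s^5 + 12*s^4 - 29*s^3 - 17*s^2 + 6*s + 2)
Step 3 - parallel reduction of [(K1+K2)/(1+(K1+K2)*K3)], K4, K5 gives (-24*s^6 - 80*s^5 - 21*s^4 + 122*s^3 + 131*s^2 - 18*s - 38)/(48*s^6 + 120*s^5 - 102*s^4 - 276*s^3 - 66*s^2 + 48*s + 12)
That last expression is T(s), already simplified. Scaling its denominator by 1/48 (the reciprocal of the leading coefficient) yields the monic denominator.

Final answer: s^6 + 5*s^5/2 - 17*s^4/8 - 23*s^3/4 - 11*s^2/8 + s + 1/4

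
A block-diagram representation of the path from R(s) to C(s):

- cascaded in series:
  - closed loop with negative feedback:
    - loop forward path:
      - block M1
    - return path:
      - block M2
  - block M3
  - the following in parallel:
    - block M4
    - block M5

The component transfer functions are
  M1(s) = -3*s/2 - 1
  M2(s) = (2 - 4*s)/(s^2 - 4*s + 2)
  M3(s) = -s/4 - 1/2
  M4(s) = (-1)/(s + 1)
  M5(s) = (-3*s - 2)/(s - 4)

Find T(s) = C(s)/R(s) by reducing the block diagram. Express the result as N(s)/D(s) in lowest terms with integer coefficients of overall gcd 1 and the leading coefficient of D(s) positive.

First reduce the diagram to T(s).

Step 1 - close the feedback loop around M1, M2 -> (-3*s^3 + 10*s^2 + 2*s - 4)/(14*s^2 - 6*s)
Step 2 - add M4, M5 (parallel) -> (-3*s^2 - 6*s + 2)/(s^2 - 3*s - 4)
Step 3 - multiply [M1/(1+M1*M2)], M3, (M4+M5) (series) - this is the overall T(s), already in the required normalized form

Answer: (-9*s^6 - 6*s^5 + 96*s^4 + 124*s^3 - 68*s^2 - 48*s + 16)/(56*s^4 - 192*s^3 - 152*s^2 + 96*s)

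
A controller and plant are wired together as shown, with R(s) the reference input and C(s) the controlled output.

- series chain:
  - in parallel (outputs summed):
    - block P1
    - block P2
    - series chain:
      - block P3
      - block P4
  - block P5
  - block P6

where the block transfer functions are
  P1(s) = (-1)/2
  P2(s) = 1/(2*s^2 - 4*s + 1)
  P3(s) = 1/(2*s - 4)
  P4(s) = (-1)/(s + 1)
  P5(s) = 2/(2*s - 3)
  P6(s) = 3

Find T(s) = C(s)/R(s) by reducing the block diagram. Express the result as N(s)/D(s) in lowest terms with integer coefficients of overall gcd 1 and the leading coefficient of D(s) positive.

The answer is (-6*s^4 + 18*s^3 - 3*s^2 - 15*s - 9)/(4*s^5 - 18*s^4 + 20*s^3 + 11*s^2 - 25*s + 6).

Reasoning:
[1] series reduction of P3, P4 gives (-1)/(2*s^2 - 2*s - 4)
[2] parallel reduction of P1, P2, (P3*P4) gives (-2*s^4 + 6*s^3 - s^2 - 5*s - 3)/(4*s^4 - 12*s^3 + 2*s^2 + 14*s - 4)
[3] cascade (P1+P2+(P3*P4)), P5, P6; the result is T(s) itself (integer coefficients, no common factor, positive leading denominator coefficient)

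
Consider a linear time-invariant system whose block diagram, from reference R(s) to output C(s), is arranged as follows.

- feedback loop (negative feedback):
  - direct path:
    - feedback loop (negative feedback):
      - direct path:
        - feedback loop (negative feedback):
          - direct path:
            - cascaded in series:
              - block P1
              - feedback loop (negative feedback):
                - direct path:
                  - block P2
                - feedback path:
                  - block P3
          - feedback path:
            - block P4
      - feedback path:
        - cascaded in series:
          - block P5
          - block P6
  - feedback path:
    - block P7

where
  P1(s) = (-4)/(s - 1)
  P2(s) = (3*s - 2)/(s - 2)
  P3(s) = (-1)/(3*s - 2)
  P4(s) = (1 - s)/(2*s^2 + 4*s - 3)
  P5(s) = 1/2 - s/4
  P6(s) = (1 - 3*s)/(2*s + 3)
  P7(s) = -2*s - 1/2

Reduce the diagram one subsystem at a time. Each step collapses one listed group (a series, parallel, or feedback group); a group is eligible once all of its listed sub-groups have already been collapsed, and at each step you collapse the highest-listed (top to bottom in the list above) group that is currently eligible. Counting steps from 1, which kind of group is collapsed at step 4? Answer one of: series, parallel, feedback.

1. apply the feedback formula to P2, P3
2. reduce the series chain P1, [P2/(1+P2*P3)]
3. close the feedback loop around (P1*[P2/(1+P2*P3)]), P4
4. cascade P5, P6
5. close the feedback loop around [(P1*[P2/(1+P2*P3)])/(1+(P1*[P2/(1+P2*P3)])*P4)], (P5*P6)
6. feedback reduction of [[(P1*[P2/(1+P2*P3)])/(1+(P1*[P2/(1+P2*P3)])*P4)]/(1+[(P1*[P2/(1+P2*P3)])/(1+(P1*[P2/(1+P2*P3)])*P4)]*(P5*P6))], P7
Step 4 collapses a series group.

Final answer: series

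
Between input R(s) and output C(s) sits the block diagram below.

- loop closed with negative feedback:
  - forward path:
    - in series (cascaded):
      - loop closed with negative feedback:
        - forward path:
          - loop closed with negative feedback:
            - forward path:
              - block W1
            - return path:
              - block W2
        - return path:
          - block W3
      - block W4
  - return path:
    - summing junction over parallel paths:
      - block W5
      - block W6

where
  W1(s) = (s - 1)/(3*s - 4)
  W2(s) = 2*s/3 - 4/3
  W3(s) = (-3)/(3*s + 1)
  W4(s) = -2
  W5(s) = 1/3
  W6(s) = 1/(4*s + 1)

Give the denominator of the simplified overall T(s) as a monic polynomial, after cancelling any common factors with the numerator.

Reducing step by step:

1. apply the feedback formula to W1, W2 = (3*s - 3)/(2*s^2 + 3*s - 8)
2. collapse the loop ([W1/(1+W1*W2)] forward, W3 return) = (9*s^2 - 6*s - 3)/(6*s^3 + 11*s^2 - 30*s + 1)
3. series reduction of [[W1/(1+W1*W2)]/(1+[W1/(1+W1*W2)]*W3)], W4 = (-18*s^2 + 12*s + 6)/(6*s^3 + 11*s^2 - 30*s + 1)
4. combine W5, W6 in parallel = (4*s + 4)/(12*s + 3)
5. feedback reduction of ([[W1/(1+W1*W2)]/(1+[W1/(1+W1*W2)]*W3)]*W4), (W5+W6) = (-72*s^3 + 30*s^2 + 36*s + 6)/(24*s^4 + 26*s^3 - 117*s^2 - 2*s + 9)
That last expression is T(s), already simplified. Scaling its denominator by 1/24 (the reciprocal of the leading coefficient) yields the monic denominator.

Answer: s^4 + 13*s^3/12 - 39*s^2/8 - s/12 + 3/8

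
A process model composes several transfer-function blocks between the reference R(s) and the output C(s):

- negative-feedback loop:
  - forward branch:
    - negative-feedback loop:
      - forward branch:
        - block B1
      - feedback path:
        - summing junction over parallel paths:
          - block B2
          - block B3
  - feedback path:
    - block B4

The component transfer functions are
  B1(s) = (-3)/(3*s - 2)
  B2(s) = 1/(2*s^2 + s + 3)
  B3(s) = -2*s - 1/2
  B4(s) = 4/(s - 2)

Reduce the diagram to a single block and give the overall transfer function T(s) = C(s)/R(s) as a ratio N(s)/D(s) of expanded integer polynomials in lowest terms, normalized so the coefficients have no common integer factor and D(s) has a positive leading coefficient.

Answer: (-12*s^3 + 18*s^2 - 6*s + 36)/(36*s^4 - 56*s^3 - 27*s^2 - 139*s - 54)

Working:
Step 1: sum the parallel branches B2, B3: (-8*s^3 - 6*s^2 - 13*s - 1)/(4*s^2 + 2*s + 6)
Step 2: reduce the feedback loop with forward B1 and return (B2+B3): (-12*s^2 - 6*s - 18)/(36*s^3 + 16*s^2 + 53*s - 9)
Step 3: close the feedback loop around [B1/(1+B1*(B2+B3))], B4: this yields T(s), and no further normalization is needed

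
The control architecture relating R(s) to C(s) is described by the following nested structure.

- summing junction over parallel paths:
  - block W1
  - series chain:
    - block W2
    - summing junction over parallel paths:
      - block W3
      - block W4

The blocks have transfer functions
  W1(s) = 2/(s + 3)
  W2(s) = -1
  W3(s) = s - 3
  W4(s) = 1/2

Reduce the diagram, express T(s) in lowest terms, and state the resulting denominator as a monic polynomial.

Step 1 - combine W3, W4 in parallel: s - 5/2
Step 2 - multiply W2, (W3+W4) (series): 5/2 - s
Step 3 - sum the parallel branches W1, (W2*(W3+W4)): (-2*s^2 - s + 19)/(2*s + 6)
The result of step 3 is T(s) in lowest terms. Its denominator has leading coefficient 2; dividing the denominator through by 2 makes it monic.

Final answer: s + 3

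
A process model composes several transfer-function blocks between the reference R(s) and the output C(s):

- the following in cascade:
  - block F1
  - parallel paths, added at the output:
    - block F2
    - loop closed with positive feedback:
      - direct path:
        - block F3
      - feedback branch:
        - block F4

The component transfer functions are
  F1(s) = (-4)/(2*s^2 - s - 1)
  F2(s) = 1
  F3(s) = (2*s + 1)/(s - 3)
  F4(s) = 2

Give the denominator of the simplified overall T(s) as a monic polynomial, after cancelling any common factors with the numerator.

Reducing step by step:

Step 1: collapse the loop (F3 forward, F4 return) = (-2*s - 1)/(3*s + 5)
Step 2: add F2, [F3/(1-F3*F4)] (parallel) = (s + 4)/(3*s + 5)
Step 3: combine F1, (F2+[F3/(1-F3*F4)]) in series = (-4*s - 16)/(6*s^3 + 7*s^2 - 8*s - 5)
No further cancellation is possible in the step-3 result, so that is T(s). Its denominator becomes monic after dividing by the leading coefficient 6.

Answer: s^3 + 7*s^2/6 - 4*s/3 - 5/6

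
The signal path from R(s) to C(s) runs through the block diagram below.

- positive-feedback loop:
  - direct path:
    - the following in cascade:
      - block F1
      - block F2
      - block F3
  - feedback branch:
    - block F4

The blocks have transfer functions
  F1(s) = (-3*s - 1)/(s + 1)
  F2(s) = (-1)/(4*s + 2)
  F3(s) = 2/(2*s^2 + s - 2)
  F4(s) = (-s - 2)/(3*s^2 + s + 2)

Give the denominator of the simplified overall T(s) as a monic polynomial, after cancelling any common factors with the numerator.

The answer is s^6 + 7*s^5/3 + 19*s^4/12 + s^3/6 - s^2/2 - 5*s/12 - 1/6.

Reasoning:
Step 1. cascade F1, F2, F3, giving (3*s + 1)/(4*s^4 + 8*s^3 + s^2 - 5*s - 2)
Step 2. close the feedback loop around (F1*F2*F3), F4, giving (9*s^3 + 6*s^2 + 7*s + 2)/(12*s^6 + 28*s^5 + 19*s^4 + 2*s^3 - 6*s^2 - 5*s - 2)
No further cancellation is possible in the step-2 result, so that is T(s). Its denominator becomes monic after dividing by the leading coefficient 12.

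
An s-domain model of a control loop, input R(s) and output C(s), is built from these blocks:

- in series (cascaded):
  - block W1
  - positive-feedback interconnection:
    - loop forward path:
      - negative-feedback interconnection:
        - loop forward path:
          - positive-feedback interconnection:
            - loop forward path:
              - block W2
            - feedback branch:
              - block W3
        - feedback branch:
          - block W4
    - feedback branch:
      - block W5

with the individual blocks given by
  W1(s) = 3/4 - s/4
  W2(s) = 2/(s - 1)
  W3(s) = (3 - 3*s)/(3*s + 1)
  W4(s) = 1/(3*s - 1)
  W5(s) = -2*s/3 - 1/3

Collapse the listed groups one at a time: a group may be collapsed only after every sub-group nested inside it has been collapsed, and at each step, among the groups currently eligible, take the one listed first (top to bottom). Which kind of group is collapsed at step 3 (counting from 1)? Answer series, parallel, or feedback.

Answer: feedback

Working:
1. apply the feedback formula to W2, W3
2. reduce the feedback loop with forward [W2/(1-W2*W3)] and return W4
3. collapse the loop ([[W2/(1-W2*W3)]/(1+[W2/(1-W2*W3)]*W4)] forward, W5 return)
4. multiply W1, [[[W2/(1-W2*W3)]/(1+[W2/(1-W2*W3)]*W4)]/(1-[[W2/(1-W2*W3)]/(1+[W2/(1-W2*W3)]*W4)]*W5)] (series)
So the answer for step 3 is feedback.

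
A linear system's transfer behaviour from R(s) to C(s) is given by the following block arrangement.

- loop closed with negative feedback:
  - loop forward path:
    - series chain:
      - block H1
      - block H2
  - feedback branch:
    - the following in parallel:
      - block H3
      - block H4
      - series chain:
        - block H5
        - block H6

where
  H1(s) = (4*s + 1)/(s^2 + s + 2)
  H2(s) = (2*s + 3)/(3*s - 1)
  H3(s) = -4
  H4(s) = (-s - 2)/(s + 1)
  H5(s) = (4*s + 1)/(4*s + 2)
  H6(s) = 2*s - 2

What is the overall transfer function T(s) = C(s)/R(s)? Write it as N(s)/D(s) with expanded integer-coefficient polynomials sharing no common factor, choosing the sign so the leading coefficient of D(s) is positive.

(1) cascade H1, H2: (8*s^2 + 14*s + 3)/(3*s^3 + 2*s^2 + 5*s - 2)
(2) series reduction of H5, H6: (4*s^2 - 3*s - 1)/(2*s + 1)
(3) sum the parallel branches H3, H4, (H5*H6): (4*s^3 - 9*s^2 - 21*s - 7)/(2*s^2 + 3*s + 1)
(4) apply the feedback formula to (H1*H2), (H3+H4+(H5*H6)); the result is T(s) itself (integer coefficients, no common factor, positive leading denominator coefficient)

Hence the answer: (16*s^4 + 52*s^3 + 56*s^2 + 23*s + 3)/(38*s^5 - 3*s^4 - 263*s^3 - 364*s^2 - 162*s - 23)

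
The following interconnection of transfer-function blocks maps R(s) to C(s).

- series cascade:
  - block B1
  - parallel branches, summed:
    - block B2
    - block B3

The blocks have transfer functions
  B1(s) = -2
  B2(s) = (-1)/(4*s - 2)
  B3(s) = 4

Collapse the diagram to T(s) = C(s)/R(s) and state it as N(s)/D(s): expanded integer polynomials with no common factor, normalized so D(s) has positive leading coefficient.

Reducing step by step:

(1) add B2, B3 (parallel): (16*s - 9)/(4*s - 2)
(2) series reduction of B1, (B2+B3), giving the overall T(s)

Answer: (9 - 16*s)/(2*s - 1)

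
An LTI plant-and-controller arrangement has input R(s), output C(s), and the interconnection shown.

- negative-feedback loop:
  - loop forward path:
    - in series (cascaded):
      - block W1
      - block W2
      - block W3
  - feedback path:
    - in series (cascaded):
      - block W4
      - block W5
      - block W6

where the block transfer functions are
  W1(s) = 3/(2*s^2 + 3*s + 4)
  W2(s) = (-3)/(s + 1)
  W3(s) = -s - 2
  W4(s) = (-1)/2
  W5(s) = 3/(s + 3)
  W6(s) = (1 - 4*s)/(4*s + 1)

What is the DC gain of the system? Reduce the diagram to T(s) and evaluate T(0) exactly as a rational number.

First reduce the diagram to T(s).

(1) cascade W1, W2, W3: (9*s + 18)/(2*s^3 + 5*s^2 + 7*s + 4)
(2) multiply W4, W5, W6 (series): (12*s - 3)/(8*s^2 + 26*s + 6)
(3) collapse the loop ((W1*W2*W3) forward, (W4*W5*W6) return): (72*s^3 + 378*s^2 + 522*s + 108)/(16*s^5 + 92*s^4 + 198*s^3 + 352*s^2 + 335*s - 30)
Step 3 gives the overall T(s). Then T(0) = 108/(-30) = -18/5.

Answer: -18/5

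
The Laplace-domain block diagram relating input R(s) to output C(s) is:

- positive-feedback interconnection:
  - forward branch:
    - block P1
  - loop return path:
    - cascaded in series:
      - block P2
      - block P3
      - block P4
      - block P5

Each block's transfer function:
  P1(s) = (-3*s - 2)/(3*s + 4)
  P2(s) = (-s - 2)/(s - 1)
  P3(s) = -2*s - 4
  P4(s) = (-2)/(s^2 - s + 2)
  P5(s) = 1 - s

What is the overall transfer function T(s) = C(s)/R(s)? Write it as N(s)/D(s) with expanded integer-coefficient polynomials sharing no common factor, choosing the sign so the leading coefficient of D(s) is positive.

Step 1: reduce the series chain P2, P3, P4, P5 gives (4*s^2 + 16*s + 16)/(s^2 - s + 2)
Step 2: close the feedback loop around P1, (P2*P3*P4*P5) - this is the overall T(s), already in the required normalized form

Answer: (-3*s^3 + s^2 - 4*s - 4)/(15*s^3 + 57*s^2 + 82*s + 40)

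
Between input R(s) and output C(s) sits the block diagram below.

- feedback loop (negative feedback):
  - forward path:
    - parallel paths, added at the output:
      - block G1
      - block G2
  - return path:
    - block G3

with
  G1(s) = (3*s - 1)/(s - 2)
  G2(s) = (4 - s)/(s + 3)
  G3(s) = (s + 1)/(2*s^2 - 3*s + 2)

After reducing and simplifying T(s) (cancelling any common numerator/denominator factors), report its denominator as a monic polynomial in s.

[1] add G1, G2 (parallel); result (2*s^2 + 14*s - 11)/(s^2 + s - 6)
[2] close the feedback loop around (G1+G2), G3; result (4*s^4 + 22*s^3 - 60*s^2 + 61*s - 22)/(2*s^4 + s^3 + 3*s^2 + 23*s - 23)
That last expression is T(s), already simplified. Scaling its denominator by 1/2 (the reciprocal of the leading coefficient) yields the monic denominator.

Therefore the answer is s^4 + s^3/2 + 3*s^2/2 + 23*s/2 - 23/2.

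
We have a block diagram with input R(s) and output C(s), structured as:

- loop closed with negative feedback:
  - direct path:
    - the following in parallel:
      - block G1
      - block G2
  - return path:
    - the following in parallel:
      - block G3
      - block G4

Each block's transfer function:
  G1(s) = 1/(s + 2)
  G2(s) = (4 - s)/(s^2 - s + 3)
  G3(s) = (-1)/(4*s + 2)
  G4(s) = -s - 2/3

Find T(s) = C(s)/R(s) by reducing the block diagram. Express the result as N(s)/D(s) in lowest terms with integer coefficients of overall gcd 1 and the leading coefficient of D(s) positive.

First reduce the diagram to T(s).

[1] add G1, G2 (parallel) gives (s + 11)/(s^3 + s^2 + s + 6)
[2] combine G3, G4 in parallel gives (-12*s^2 - 14*s - 7)/(12*s + 6)
[3] apply the feedback formula to (G1+G2), (G3+G4): this yields T(s), and no further normalization is needed

Answer: (12*s^2 + 138*s + 66)/(12*s^4 + 6*s^3 - 128*s^2 - 83*s - 41)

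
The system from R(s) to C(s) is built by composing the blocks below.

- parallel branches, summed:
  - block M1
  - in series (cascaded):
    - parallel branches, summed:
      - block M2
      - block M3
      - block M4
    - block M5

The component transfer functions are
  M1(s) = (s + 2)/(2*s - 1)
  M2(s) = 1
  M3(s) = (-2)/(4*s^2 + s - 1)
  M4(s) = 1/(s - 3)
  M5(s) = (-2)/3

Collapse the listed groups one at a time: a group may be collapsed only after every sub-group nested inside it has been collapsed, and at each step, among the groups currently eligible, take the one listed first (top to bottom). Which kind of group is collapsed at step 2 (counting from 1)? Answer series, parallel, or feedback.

1. sum the parallel branches M2, M3, M4
2. multiply (M2+M3+M4), M5 (series)
3. add M1, ((M2+M3+M4)*M5) (parallel)
Step 2: series.

Therefore the answer is series.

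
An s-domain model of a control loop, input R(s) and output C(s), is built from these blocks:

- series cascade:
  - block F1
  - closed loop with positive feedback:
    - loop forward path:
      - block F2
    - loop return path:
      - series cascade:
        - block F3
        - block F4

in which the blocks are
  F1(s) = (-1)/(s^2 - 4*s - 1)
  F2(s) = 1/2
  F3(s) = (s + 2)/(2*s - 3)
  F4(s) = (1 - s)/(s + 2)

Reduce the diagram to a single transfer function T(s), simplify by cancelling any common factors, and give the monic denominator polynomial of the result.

Step 1 - cascade F3, F4 = (1 - s)/(2*s - 3)
Step 2 - reduce the feedback loop with forward F2 and return (F3*F4) = (2*s - 3)/(5*s - 7)
Step 3 - cascade F1, [F2/(1-F2*(F3*F4))] = (3 - 2*s)/(5*s^3 - 27*s^2 + 23*s + 7)
That last expression is T(s), already simplified. Scaling its denominator by 1/5 (the reciprocal of the leading coefficient) yields the monic denominator.

Final answer: s^3 - 27*s^2/5 + 23*s/5 + 7/5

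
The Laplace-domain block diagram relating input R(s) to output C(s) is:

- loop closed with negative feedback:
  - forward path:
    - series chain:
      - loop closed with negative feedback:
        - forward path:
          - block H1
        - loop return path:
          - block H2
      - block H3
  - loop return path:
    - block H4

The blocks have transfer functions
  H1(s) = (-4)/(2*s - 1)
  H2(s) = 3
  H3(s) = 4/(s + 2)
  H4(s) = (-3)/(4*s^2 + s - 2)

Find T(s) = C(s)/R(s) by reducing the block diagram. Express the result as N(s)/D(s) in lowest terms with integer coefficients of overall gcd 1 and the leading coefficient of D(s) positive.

First reduce the diagram to T(s).

1. collapse the loop (H1 forward, H2 return) gives (-4)/(2*s - 13)
2. reduce the series chain [H1/(1+H1*H2)], H3 gives (-16)/(2*s^2 - 9*s - 26)
3. reduce the feedback loop with forward ([H1/(1+H1*H2)]*H3) and return H4; the result is T(s) itself (integer coefficients, no common factor, positive leading denominator coefficient)

Answer: (-64*s^2 - 16*s + 32)/(8*s^4 - 34*s^3 - 117*s^2 - 8*s + 100)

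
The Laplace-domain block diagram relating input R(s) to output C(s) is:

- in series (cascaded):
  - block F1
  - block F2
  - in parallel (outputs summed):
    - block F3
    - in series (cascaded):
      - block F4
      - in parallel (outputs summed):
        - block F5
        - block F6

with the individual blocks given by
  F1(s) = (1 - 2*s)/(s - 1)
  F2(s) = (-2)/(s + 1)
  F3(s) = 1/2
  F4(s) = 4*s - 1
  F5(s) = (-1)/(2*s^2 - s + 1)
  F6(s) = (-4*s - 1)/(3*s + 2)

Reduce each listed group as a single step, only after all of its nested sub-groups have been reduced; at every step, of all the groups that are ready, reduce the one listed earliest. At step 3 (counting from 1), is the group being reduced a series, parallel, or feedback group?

Step 1 - parallel reduction of F5, F6
Step 2 - series reduction of F4, (F5+F6)
Step 3 - add F3, (F4*(F5+F6)) (parallel)
Step 4 - reduce the series chain F1, F2, (F3+(F4*(F5+F6)))
Step 3 collapses a parallel group.

Hence the answer: parallel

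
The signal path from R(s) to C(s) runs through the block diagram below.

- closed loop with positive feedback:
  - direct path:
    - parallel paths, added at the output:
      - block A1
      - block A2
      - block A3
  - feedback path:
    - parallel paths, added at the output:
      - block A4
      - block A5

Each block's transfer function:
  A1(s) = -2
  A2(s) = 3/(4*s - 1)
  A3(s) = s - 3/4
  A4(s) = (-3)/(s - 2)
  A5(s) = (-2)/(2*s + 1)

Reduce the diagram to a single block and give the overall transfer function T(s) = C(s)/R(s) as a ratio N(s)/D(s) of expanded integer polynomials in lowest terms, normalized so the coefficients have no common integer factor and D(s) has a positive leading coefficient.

Answer: (32*s^4 - 144*s^3 + 158*s^2 + 27*s - 46)/(160*s^3 - 456*s^2 + 212*s - 15)

Working:
[1] reduce the parallel group A1, A2, A3, giving (16*s^2 - 48*s + 23)/(16*s - 4)
[2] parallel reduction of A4, A5, giving (1 - 8*s)/(2*s^2 - 3*s - 2)
[3] collapse the loop ((A1+A2+A3) forward, (A4+A5) return), giving the overall T(s)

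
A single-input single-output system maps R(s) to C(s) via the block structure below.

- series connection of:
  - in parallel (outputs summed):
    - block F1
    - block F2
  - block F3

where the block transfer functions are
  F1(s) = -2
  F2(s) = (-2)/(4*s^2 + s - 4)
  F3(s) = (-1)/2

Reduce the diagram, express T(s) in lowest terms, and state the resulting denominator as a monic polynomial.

First reduce the diagram to T(s).

(1) add F1, F2 (parallel): (-8*s^2 - 2*s + 6)/(4*s^2 + s - 4)
(2) series reduction of (F1+F2), F3: (4*s^2 + s - 3)/(4*s^2 + s - 4)
Step 2 gives the fully reduced T(s), with no common factor left to cancel. The denominator's leading coefficient is 4, so divide each of its coefficients by 4 to get the monic form.

Answer: s^2 + s/4 - 1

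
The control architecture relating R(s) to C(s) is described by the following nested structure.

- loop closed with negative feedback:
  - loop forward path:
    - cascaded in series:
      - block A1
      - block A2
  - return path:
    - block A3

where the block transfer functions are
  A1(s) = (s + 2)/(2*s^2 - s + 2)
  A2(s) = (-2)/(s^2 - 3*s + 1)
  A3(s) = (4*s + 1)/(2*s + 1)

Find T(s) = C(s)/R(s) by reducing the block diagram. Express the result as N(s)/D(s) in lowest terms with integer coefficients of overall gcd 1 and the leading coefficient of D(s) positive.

The answer is (-4*s^2 - 10*s - 4)/(4*s^5 - 12*s^4 + 7*s^3 - 15*s^2 - 21*s - 2).

Reasoning:
Step 1: reduce the series chain A1, A2: (-2*s - 4)/(2*s^4 - 7*s^3 + 7*s^2 - 7*s + 2)
Step 2: reduce the feedback loop with forward (A1*A2) and return A3, giving the overall T(s)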